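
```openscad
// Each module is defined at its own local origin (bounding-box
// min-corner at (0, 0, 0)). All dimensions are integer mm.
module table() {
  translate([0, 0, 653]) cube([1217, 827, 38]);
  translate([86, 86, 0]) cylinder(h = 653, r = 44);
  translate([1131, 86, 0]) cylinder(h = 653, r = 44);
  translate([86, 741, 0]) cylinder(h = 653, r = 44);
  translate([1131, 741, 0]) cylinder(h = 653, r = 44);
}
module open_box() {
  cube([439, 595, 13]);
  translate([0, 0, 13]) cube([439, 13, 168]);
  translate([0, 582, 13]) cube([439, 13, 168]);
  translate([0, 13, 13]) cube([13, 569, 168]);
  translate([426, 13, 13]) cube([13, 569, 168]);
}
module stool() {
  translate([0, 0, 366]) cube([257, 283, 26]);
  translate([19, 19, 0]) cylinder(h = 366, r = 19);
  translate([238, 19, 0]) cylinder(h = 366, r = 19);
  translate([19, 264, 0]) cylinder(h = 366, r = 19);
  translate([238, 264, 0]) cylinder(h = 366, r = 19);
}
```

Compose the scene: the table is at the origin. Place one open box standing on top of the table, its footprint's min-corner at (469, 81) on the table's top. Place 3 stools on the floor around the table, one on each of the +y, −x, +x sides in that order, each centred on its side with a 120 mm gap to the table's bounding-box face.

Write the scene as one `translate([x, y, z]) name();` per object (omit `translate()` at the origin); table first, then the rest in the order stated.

table();
translate([469, 81, 691]) open_box();
translate([480, 947, 0]) stool();
translate([-377, 272, 0]) stool();
translate([1337, 272, 0]) stool();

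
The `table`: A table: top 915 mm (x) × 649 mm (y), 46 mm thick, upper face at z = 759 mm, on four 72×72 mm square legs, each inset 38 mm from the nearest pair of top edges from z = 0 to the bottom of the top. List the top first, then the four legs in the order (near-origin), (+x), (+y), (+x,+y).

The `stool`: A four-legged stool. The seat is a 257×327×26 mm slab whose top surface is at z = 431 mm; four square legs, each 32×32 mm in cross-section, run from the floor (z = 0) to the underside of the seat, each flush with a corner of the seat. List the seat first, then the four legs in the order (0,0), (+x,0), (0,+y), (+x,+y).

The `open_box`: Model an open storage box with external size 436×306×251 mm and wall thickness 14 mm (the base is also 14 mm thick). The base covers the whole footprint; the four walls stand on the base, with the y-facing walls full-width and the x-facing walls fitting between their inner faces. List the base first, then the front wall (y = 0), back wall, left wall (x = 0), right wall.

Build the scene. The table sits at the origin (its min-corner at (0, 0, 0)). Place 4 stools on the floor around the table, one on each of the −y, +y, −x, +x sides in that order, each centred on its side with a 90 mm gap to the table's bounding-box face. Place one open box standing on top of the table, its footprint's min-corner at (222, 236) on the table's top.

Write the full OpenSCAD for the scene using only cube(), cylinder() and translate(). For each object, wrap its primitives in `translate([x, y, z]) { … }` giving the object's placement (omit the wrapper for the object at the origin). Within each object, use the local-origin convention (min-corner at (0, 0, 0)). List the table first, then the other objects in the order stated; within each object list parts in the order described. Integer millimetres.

translate([0, 0, 713]) cube([915, 649, 46]);
translate([38, 38, 0]) cube([72, 72, 713]);
translate([805, 38, 0]) cube([72, 72, 713]);
translate([38, 539, 0]) cube([72, 72, 713]);
translate([805, 539, 0]) cube([72, 72, 713]);
translate([329, -417, 0]) {
  translate([0, 0, 405]) cube([257, 327, 26]);
  cube([32, 32, 405]);
  translate([225, 0, 0]) cube([32, 32, 405]);
  translate([0, 295, 0]) cube([32, 32, 405]);
  translate([225, 295, 0]) cube([32, 32, 405]);
}
translate([329, 739, 0]) {
  translate([0, 0, 405]) cube([257, 327, 26]);
  cube([32, 32, 405]);
  translate([225, 0, 0]) cube([32, 32, 405]);
  translate([0, 295, 0]) cube([32, 32, 405]);
  translate([225, 295, 0]) cube([32, 32, 405]);
}
translate([-347, 161, 0]) {
  translate([0, 0, 405]) cube([257, 327, 26]);
  cube([32, 32, 405]);
  translate([225, 0, 0]) cube([32, 32, 405]);
  translate([0, 295, 0]) cube([32, 32, 405]);
  translate([225, 295, 0]) cube([32, 32, 405]);
}
translate([1005, 161, 0]) {
  translate([0, 0, 405]) cube([257, 327, 26]);
  cube([32, 32, 405]);
  translate([225, 0, 0]) cube([32, 32, 405]);
  translate([0, 295, 0]) cube([32, 32, 405]);
  translate([225, 295, 0]) cube([32, 32, 405]);
}
translate([222, 236, 759]) {
  cube([436, 306, 14]);
  translate([0, 0, 14]) cube([436, 14, 237]);
  translate([0, 292, 14]) cube([436, 14, 237]);
  translate([0, 14, 14]) cube([14, 278, 237]);
  translate([422, 14, 14]) cube([14, 278, 237]);
}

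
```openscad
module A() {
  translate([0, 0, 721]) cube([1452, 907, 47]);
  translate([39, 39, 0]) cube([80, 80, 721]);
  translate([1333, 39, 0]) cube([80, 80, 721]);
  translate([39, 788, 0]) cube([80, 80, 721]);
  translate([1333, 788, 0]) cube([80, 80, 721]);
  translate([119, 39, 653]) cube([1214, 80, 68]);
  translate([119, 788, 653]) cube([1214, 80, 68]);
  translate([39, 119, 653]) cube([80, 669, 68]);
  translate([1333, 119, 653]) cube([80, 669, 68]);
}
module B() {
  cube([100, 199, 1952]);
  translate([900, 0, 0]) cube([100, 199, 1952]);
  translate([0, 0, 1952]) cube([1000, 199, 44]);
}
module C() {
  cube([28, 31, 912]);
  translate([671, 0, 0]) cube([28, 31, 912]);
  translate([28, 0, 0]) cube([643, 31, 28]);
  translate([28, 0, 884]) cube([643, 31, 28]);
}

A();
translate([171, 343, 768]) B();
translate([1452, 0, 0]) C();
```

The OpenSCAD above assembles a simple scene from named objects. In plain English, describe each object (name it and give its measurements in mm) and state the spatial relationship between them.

A is a table: top 1452 mm (x) × 907 mm (y), 47 mm thick, upper face at z = 768 mm, on four 80×80 mm square legs, each inset 39 mm from the nearest pair of top edges, running from z = 0 to the bottom of the top. Four apron rails, 80 mm thick and 68 mm tall, run between adjacent legs with their top edges flush with the underside of the top and their outer faces flush with the legs' outer faces.

B is a door frame. The clear opening is 800 mm wide and 1952 mm high. Two 100 mm wide jambs, 199 mm deep, stand either side of the opening from the floor to the top of the opening. A 44 mm thick head sits across the top of both jambs, spanning the full outside width of the frame.

C is a picture frame with a 643×856 mm rectangular opening (x by z) and a uniform 28 mm border on every side. Frame depth is 31 mm along y. It is built from two vertical stiles running the full outside height and two horizontal rails spanning the gap between the stiles.

The door frame is on top of the table. The picture frame is against the table's +x side, with their −y faces flush.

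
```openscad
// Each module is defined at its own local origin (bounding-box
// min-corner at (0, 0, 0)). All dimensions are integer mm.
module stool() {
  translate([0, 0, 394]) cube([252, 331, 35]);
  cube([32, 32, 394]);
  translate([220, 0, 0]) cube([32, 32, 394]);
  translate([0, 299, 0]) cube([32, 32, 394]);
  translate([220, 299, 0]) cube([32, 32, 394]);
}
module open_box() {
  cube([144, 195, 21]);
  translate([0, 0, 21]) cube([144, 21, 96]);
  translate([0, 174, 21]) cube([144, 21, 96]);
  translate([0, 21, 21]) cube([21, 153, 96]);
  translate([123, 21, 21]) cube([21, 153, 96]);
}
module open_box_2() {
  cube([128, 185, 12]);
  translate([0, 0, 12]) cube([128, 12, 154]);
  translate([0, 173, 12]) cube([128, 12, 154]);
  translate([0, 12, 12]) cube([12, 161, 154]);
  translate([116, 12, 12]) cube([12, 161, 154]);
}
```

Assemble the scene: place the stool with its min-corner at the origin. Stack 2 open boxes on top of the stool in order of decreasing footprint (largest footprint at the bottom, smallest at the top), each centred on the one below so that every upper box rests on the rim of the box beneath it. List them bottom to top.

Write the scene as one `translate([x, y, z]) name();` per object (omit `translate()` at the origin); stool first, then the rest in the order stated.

stool();
translate([54, 68, 429]) open_box();
translate([62, 73, 546]) open_box_2();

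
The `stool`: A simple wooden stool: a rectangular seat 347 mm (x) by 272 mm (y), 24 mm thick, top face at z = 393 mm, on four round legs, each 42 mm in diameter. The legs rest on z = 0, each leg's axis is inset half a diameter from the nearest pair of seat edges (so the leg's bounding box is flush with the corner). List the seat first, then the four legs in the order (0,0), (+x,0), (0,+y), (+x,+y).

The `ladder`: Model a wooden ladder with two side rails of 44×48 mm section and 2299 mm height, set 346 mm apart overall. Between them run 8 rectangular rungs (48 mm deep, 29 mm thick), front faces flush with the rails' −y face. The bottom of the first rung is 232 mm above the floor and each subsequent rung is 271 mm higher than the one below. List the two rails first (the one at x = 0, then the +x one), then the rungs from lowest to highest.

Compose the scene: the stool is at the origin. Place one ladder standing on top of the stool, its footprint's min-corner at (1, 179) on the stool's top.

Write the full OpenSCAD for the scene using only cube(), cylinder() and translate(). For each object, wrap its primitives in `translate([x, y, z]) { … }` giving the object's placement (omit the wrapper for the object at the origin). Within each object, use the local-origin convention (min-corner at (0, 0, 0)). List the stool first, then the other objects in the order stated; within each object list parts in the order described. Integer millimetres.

translate([0, 0, 369]) cube([347, 272, 24]);
translate([21, 21, 0]) cylinder(h = 369, r = 21);
translate([326, 21, 0]) cylinder(h = 369, r = 21);
translate([21, 251, 0]) cylinder(h = 369, r = 21);
translate([326, 251, 0]) cylinder(h = 369, r = 21);
translate([1, 179, 393]) {
  cube([44, 48, 2299]);
  translate([302, 0, 0]) cube([44, 48, 2299]);
  translate([44, 0, 232]) cube([258, 48, 29]);
  translate([44, 0, 503]) cube([258, 48, 29]);
  translate([44, 0, 774]) cube([258, 48, 29]);
  translate([44, 0, 1045]) cube([258, 48, 29]);
  translate([44, 0, 1316]) cube([258, 48, 29]);
  translate([44, 0, 1587]) cube([258, 48, 29]);
  translate([44, 0, 1858]) cube([258, 48, 29]);
  translate([44, 0, 2129]) cube([258, 48, 29]);
}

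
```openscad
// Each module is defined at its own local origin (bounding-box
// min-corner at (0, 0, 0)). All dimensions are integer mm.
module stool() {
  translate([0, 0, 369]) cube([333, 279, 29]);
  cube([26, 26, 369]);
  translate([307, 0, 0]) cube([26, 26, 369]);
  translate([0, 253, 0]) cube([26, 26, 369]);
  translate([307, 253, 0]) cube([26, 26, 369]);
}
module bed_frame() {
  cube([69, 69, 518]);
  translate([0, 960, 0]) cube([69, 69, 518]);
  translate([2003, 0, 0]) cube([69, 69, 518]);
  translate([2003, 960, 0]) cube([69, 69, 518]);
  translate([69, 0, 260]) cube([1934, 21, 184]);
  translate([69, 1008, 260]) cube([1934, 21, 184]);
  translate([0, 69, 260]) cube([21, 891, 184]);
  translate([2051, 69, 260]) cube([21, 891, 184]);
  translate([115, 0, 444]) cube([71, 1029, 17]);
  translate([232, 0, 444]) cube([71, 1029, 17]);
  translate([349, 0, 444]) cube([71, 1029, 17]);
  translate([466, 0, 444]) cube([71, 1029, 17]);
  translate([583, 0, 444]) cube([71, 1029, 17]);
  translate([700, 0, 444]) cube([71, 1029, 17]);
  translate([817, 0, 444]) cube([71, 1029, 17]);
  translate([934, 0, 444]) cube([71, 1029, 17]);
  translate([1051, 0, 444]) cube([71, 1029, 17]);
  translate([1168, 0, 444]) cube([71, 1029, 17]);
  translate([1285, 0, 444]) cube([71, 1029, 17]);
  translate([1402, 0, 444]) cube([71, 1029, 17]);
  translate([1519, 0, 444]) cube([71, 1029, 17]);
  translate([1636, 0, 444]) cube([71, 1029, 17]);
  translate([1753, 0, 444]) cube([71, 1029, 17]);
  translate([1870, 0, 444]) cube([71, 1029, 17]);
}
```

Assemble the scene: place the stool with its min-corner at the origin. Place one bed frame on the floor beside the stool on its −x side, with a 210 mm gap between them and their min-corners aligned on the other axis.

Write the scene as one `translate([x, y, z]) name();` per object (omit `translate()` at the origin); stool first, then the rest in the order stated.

stool();
translate([-2282, 0, 0]) bed_frame();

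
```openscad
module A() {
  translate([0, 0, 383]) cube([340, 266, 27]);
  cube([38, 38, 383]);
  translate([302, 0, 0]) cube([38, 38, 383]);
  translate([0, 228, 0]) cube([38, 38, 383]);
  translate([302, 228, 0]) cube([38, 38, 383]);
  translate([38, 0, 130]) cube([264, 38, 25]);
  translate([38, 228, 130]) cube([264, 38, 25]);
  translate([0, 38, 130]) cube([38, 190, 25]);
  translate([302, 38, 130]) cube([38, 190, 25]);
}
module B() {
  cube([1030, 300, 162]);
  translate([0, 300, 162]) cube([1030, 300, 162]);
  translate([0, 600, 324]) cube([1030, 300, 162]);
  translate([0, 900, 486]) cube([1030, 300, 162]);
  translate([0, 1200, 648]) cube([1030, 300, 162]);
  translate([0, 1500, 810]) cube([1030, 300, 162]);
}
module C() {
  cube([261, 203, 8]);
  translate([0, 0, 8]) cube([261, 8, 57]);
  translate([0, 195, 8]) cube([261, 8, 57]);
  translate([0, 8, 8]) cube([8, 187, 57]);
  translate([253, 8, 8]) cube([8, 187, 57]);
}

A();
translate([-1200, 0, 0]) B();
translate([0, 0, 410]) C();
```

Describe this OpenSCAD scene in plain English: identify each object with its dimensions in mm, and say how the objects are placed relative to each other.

A is a four-legged stool. The seat is 340×266 mm, 27 mm thick, top at z = 410 mm. It stands on four square legs, each 38×38 mm in cross-section, from z = 0 to the seat underside, each flush with a corner of the seat. Four stretchers, 38 mm wide and 25 mm tall, connect adjacent legs with their undersides at z = 130 mm, each running between the inner faces of the legs it joins and aligned with the legs' outer faces on the other axis.

B is a straight staircase of 6 solid steps. Each step is 1030 mm wide (x), 300 mm deep (y, the going) and 162 mm tall (the rise). The first step rests on the floor; each subsequent step sits one going further in +y and one rise higher in +z, directly behind and above the previous step with no overlap.

C is an open-topped rectangular box: outside dimensions 261×203×65 mm, with a uniform wall and base thickness of 8 mm. The base is a full 261×203 slab on the floor; four walls sit on top of the base. The front and back walls (the −y and +y sides) span the full width; the two side walls fit between them.

The staircase is on the floor beside the stool on its −x side. The open box is on top of the stool.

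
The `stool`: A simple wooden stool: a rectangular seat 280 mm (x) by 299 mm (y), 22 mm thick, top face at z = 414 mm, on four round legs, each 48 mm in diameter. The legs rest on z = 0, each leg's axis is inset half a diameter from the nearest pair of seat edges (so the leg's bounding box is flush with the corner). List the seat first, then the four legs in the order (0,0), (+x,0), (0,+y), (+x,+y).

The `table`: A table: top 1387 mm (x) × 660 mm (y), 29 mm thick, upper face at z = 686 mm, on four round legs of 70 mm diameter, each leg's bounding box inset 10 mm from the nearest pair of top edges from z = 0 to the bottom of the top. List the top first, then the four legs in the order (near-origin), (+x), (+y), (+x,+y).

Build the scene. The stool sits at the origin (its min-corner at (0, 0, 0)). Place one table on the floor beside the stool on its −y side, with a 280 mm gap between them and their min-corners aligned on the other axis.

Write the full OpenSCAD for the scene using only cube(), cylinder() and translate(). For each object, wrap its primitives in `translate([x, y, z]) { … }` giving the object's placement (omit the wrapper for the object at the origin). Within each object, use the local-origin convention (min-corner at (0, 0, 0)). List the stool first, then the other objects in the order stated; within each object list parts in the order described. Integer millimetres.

translate([0, 0, 392]) cube([280, 299, 22]);
translate([24, 24, 0]) cylinder(h = 392, r = 24);
translate([256, 24, 0]) cylinder(h = 392, r = 24);
translate([24, 275, 0]) cylinder(h = 392, r = 24);
translate([256, 275, 0]) cylinder(h = 392, r = 24);
translate([0, -940, 0]) {
  translate([0, 0, 657]) cube([1387, 660, 29]);
  translate([45, 45, 0]) cylinder(h = 657, r = 35);
  translate([1342, 45, 0]) cylinder(h = 657, r = 35);
  translate([45, 615, 0]) cylinder(h = 657, r = 35);
  translate([1342, 615, 0]) cylinder(h = 657, r = 35);
}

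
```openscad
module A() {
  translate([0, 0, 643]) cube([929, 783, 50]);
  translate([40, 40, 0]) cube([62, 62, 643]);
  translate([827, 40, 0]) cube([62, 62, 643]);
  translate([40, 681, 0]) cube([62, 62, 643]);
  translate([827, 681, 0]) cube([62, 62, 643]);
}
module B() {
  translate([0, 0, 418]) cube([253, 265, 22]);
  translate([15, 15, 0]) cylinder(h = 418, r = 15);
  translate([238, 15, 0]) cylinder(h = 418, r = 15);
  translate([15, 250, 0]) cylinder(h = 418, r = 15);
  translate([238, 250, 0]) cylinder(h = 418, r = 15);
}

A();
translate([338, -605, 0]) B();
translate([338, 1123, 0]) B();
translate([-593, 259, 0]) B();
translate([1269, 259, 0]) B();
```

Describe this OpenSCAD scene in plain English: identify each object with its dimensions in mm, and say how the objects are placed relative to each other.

A is a table: top 929 mm (x) × 783 mm (y), 50 mm thick, upper face at z = 693 mm, on four 62×62 mm square legs, each inset 40 mm from the nearest pair of top edges, running from z = 0 to the bottom of the top.

B is a simple wooden stool: a rectangular seat 253 mm (x) by 265 mm (y), 22 mm thick, top face at z = 440 mm, on four round legs, each 30 mm in diameter. The legs rest on z = 0, each leg's axis is inset half a diameter from the nearest pair of seat edges (so the leg's bounding box is flush with the corner).

Four stools sit around the table at the −y, +y, −x, +x sides.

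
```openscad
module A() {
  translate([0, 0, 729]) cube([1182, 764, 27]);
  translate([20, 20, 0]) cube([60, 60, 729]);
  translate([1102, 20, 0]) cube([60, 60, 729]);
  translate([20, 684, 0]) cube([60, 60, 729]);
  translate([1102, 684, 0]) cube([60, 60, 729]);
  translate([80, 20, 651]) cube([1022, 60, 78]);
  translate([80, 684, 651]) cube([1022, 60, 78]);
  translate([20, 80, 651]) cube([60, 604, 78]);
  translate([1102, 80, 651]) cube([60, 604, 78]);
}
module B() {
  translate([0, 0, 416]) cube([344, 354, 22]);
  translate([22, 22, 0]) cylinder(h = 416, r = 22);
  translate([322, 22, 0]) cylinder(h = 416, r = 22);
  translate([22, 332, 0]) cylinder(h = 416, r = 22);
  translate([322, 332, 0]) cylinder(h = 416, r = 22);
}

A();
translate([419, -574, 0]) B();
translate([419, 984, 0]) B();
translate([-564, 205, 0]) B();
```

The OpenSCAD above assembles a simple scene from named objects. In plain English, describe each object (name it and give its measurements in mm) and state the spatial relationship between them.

A is a table: top 1182 mm (x) × 764 mm (y), 27 mm thick, upper face at z = 756 mm, on four 60×60 mm square legs, each inset 20 mm from the nearest pair of top edges, running from z = 0 to the bottom of the top. Four apron rails, 60 mm thick and 78 mm tall, run between adjacent legs with their top edges flush with the underside of the top and their outer faces flush with the legs' outer faces.

B is a simple wooden stool: a rectangular seat 344 mm (x) by 354 mm (y), 22 mm thick, top face at z = 438 mm, on four round legs, each 44 mm in diameter. The legs rest on z = 0, each leg's axis is inset half a diameter from the nearest pair of seat edges (so the leg's bounding box is flush with the corner).

Three stools sit around the table at the −y, +y, −x sides.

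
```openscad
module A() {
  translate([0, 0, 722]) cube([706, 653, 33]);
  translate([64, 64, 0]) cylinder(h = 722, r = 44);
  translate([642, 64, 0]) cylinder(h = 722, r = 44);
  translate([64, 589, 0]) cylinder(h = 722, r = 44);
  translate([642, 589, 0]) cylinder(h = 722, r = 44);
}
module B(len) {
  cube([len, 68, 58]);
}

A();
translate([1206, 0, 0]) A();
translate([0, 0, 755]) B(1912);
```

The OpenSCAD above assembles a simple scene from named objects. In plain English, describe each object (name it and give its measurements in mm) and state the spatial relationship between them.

A is a table with a 706×653 mm rectangular top, 33 mm thick, top surface at z = 755 mm, supported by four round legs of 88 mm diameter, each leg's bounding box inset 20 mm from the nearest pair of top edges, running from the floor.

B is a rectangular beam 1912 mm long (x), 68 mm deep (y), 58 mm thick (z).

The beam spans the tops of two tables placed 500 mm apart, resting at z = 755 mm.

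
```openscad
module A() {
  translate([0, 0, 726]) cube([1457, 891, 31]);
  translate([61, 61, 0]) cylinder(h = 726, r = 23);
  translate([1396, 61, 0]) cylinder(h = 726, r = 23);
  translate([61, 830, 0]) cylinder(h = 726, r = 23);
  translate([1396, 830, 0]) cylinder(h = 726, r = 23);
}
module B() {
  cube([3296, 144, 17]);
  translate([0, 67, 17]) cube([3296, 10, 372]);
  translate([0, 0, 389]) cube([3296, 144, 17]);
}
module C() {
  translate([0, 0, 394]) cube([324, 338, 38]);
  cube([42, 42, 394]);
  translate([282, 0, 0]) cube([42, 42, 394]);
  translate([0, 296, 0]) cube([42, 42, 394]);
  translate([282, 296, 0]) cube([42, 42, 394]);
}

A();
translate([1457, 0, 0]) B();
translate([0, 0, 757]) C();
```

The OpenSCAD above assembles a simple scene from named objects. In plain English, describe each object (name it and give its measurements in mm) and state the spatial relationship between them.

A is a table with a 1457×891 mm rectangular top, 31 mm thick, top surface at z = 757 mm, supported by four round legs of 46 mm diameter, each leg's bounding box inset 38 mm from the nearest pair of top edges, running from the floor.

B is an I-beam lying along x, 3296 mm long. Overall section height 406 mm. Two flanges 144 mm wide (y) and 17 mm thick, one on the floor and one at the top; a web 10 mm thick runs between them, centred on the flange width.

C is a simple wooden stool: a rectangular seat 324 mm (x) by 338 mm (y), 38 mm thick, top face at z = 432 mm, on four square legs, each 42×42 mm in cross-section. The legs rest on z = 0, each flush with a corner of the seat.

The I-beam is against the table's +x side, with their −y faces flush. The stool is on top of the table.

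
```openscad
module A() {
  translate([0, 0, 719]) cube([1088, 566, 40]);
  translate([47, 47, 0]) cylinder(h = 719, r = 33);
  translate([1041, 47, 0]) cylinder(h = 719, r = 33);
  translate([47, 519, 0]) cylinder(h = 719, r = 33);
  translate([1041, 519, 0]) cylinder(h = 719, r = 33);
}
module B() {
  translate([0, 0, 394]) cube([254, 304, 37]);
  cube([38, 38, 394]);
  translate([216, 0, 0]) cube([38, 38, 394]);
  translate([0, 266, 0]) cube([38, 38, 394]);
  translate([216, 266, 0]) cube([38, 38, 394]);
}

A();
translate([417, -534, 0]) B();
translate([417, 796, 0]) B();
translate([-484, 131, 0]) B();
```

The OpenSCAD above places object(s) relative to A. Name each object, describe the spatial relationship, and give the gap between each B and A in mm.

Each stool's nearest face is 230 mm from the table's bounding box.

A is a table. B is a stool. Three stools sit around the table at the −y, +y, −x sides. The gap between each stool and the table is 230 mm.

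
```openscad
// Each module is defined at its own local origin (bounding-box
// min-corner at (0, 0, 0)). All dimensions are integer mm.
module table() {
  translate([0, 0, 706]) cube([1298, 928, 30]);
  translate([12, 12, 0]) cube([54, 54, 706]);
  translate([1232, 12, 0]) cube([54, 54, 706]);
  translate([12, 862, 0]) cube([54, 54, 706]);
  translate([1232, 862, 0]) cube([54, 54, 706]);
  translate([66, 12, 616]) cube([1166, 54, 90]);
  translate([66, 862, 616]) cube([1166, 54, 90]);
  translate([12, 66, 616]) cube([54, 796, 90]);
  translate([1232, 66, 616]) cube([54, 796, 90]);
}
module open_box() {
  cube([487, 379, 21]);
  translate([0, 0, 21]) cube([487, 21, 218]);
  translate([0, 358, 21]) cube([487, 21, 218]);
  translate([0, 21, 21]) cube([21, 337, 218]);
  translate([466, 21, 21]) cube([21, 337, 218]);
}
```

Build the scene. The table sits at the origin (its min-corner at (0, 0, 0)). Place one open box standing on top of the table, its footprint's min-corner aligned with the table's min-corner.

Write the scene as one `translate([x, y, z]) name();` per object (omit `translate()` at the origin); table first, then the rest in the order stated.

table();
translate([0, 0, 736]) open_box();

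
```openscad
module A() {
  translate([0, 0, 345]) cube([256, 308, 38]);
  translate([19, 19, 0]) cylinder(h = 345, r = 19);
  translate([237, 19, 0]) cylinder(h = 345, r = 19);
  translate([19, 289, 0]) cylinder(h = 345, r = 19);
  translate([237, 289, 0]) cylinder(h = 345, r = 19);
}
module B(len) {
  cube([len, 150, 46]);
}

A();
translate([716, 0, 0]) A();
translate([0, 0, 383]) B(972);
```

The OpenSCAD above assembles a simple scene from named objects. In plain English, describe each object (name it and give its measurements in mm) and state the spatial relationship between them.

A is a simple wooden stool: a rectangular seat 256 mm (x) by 308 mm (y), 38 mm thick, top face at z = 383 mm, on four round legs, each 38 mm in diameter. The legs rest on z = 0, each leg's axis is inset half a diameter from the nearest pair of seat edges (so the leg's bounding box is flush with the corner).

B is a rectangular beam 972 mm long (x), 150 mm deep (y), 46 mm thick (z).

The beam spans the tops of two stools placed 460 mm apart, resting at z = 383 mm.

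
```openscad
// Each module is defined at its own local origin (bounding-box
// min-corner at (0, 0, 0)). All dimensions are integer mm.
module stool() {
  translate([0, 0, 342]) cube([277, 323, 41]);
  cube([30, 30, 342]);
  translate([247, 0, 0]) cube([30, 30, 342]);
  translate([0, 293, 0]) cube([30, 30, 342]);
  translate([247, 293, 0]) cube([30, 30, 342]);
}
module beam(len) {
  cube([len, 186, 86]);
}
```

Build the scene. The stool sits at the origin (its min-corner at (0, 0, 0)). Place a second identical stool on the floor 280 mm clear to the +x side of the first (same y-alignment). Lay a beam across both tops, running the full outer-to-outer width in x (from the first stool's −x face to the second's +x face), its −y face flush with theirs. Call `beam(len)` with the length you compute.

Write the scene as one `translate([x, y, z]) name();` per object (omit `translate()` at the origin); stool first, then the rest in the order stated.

stool();
translate([557, 0, 0]) stool();
translate([0, 0, 383]) beam(834);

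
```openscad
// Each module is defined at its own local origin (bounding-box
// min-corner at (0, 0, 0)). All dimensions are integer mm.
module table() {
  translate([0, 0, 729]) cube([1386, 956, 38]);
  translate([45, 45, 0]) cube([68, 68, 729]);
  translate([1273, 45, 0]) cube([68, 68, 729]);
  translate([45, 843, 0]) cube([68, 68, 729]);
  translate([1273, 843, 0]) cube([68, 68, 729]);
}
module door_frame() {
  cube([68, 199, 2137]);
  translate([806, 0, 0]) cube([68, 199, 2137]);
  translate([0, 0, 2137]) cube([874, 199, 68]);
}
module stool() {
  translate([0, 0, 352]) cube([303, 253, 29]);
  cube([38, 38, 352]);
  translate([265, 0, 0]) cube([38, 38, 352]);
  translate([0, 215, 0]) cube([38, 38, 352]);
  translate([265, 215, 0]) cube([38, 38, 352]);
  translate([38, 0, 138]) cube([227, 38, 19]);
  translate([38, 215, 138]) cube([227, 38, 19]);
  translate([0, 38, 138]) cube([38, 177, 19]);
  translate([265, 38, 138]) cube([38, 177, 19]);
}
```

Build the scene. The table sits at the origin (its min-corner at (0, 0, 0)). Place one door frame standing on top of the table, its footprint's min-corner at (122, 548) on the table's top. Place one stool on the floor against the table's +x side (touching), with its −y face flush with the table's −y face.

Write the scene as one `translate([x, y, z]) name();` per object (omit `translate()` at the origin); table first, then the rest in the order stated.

table();
translate([122, 548, 767]) door_frame();
translate([1386, 0, 0]) stool();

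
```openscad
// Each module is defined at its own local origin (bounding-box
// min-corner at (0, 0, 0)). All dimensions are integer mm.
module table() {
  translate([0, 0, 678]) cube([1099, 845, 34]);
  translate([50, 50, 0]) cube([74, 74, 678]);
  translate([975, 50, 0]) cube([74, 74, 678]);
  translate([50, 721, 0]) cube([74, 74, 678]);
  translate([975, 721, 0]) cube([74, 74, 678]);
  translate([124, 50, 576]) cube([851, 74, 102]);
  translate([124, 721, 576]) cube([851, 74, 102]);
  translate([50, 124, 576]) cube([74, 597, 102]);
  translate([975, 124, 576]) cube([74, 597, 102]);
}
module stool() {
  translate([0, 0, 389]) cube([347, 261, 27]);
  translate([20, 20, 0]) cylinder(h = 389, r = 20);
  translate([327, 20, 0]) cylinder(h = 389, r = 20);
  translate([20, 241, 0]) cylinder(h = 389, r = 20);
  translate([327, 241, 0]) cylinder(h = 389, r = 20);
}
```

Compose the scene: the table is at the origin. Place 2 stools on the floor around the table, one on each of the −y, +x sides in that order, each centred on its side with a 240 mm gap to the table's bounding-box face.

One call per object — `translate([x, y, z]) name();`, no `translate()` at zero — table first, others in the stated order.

table();
translate([376, -501, 0]) stool();
translate([1339, 292, 0]) stool();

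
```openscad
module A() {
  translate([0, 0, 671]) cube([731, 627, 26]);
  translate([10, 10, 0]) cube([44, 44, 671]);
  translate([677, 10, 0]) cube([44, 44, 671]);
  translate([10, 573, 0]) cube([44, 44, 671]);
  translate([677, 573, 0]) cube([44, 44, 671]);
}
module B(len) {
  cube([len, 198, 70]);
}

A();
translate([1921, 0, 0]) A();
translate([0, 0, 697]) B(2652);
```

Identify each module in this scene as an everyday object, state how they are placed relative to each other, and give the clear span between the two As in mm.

Second table starts at x = 1921; first ends at x = 731; clear span = 1921 − 731 = 1190 mm.

A is a table. B is a beam. A beam spans the tops of two tables. The clear span between the two tables is 1190 mm.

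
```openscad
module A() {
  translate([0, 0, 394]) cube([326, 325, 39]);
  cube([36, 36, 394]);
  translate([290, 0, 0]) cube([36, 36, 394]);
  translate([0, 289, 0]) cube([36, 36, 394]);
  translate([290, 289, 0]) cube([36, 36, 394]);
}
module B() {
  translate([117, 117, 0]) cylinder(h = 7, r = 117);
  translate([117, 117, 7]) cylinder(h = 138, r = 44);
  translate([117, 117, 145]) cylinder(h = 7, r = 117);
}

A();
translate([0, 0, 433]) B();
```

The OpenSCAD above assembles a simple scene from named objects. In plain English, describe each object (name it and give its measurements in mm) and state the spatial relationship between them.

A is a four-legged stool. The seat is a 326×325×39 mm slab whose top surface is at z = 433 mm; four square legs, each 36×36 mm in cross-section, run from the floor (z = 0) to the underside of the seat, each flush with a corner of the seat.

B is a spool: two coaxial disc flanges of radius 117 mm and thickness 7 mm, joined by a core cylinder of radius 44 mm and height 138 mm. The lower flange rests on z = 0 and the three cylinders share a vertical axis.

The spool is on top of the stool.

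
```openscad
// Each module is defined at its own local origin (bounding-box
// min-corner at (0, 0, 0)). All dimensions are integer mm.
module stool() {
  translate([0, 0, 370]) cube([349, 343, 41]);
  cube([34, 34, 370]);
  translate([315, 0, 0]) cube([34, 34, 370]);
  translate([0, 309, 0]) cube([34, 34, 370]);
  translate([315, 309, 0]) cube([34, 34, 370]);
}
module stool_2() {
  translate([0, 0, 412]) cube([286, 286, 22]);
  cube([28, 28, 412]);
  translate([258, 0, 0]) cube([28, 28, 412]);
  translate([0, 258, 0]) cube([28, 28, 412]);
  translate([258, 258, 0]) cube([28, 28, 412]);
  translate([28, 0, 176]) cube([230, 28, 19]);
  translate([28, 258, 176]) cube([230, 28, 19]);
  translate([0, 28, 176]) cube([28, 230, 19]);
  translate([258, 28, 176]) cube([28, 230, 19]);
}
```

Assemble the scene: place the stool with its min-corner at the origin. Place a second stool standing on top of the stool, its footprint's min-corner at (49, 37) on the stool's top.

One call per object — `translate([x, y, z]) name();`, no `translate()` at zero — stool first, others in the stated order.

stool();
translate([49, 37, 411]) stool_2();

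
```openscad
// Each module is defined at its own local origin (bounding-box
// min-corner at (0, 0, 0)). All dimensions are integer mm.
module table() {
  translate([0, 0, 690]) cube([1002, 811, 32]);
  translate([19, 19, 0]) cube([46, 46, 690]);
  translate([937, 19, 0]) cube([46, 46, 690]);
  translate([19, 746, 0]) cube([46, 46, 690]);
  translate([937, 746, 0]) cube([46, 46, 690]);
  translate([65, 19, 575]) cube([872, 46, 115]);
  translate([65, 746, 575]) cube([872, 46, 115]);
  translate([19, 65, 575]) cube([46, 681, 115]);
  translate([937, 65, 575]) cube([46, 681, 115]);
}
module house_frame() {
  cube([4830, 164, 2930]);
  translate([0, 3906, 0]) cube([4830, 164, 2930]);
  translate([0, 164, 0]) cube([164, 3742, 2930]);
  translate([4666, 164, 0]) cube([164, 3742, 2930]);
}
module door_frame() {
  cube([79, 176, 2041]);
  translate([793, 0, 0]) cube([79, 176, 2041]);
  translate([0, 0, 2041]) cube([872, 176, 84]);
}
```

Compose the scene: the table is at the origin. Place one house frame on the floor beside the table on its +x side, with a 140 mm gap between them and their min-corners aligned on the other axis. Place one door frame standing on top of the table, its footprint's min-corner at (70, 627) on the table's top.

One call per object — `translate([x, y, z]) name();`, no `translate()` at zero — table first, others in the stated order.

table();
translate([1142, 0, 0]) house_frame();
translate([70, 627, 722]) door_frame();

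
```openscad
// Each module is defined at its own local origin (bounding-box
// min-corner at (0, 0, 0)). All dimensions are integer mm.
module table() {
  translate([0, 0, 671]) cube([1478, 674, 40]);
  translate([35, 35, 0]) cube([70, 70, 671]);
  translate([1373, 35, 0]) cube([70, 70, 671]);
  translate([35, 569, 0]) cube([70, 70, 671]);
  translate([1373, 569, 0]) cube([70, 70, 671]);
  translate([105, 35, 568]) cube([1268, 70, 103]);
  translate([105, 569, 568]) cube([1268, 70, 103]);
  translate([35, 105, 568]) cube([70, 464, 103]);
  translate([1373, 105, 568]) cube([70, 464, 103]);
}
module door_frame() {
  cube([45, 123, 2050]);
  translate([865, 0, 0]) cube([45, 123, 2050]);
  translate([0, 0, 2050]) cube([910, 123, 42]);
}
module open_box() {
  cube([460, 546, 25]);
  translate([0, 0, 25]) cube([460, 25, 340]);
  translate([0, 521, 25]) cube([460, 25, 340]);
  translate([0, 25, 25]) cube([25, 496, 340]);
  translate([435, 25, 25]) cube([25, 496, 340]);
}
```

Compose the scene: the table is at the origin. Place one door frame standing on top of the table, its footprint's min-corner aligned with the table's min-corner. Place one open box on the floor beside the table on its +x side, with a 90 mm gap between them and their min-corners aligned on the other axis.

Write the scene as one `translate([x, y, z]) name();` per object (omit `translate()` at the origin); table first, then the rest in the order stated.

table();
translate([0, 0, 711]) door_frame();
translate([1568, 0, 0]) open_box();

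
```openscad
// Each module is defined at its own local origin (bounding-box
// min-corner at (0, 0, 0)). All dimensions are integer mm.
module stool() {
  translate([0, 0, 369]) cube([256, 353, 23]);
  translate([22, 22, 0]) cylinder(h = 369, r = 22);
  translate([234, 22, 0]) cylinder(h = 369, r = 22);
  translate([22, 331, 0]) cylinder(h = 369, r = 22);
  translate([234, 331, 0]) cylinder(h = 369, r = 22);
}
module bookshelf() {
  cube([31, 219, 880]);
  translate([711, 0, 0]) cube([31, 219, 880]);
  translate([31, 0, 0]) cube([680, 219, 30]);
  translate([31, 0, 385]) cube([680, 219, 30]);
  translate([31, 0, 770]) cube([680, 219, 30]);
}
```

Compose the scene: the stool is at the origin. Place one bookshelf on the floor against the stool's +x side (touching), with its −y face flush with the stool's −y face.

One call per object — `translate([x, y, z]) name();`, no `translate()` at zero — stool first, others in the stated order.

stool();
translate([256, 0, 0]) bookshelf();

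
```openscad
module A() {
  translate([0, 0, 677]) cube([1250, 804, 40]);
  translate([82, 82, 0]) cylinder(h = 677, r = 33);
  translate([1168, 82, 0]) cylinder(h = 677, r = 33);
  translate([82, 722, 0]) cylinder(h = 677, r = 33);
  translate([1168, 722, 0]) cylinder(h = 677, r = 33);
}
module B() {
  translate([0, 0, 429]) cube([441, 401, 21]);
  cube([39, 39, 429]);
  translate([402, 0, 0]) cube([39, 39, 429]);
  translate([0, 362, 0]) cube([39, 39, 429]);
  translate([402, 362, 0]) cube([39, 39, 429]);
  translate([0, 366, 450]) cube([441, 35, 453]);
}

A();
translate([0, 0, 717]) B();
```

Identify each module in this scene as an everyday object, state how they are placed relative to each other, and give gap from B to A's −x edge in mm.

A is a table. B is a chair. The chair is on top of the table. The gap from the chair to the table's −x edge is 0 mm.

The chair's min-x is at 0; the table's min-x is 0; gap = 0 mm.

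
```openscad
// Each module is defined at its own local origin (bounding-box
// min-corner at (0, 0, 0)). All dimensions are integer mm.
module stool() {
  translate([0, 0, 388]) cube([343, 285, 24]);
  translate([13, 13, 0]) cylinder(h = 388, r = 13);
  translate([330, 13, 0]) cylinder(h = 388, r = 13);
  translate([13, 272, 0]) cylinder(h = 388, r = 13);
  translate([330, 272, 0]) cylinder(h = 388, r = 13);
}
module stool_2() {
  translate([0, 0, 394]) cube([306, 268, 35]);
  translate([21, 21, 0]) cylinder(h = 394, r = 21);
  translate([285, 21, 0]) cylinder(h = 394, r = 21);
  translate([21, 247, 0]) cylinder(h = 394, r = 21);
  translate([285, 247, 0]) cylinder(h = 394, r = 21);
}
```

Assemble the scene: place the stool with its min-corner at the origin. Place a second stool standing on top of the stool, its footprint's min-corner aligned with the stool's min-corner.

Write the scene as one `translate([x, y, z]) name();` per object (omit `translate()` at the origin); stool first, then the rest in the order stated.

stool();
translate([0, 0, 412]) stool_2();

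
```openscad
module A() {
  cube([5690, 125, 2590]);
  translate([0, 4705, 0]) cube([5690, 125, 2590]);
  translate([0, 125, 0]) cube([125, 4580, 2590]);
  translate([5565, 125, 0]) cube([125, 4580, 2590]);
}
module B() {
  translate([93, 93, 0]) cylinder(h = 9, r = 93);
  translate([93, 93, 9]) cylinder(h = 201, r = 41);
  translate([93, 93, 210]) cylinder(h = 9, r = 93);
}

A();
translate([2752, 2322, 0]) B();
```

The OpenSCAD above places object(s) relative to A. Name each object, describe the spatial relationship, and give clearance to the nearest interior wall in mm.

A is a house frame. B is a spool. The spool sits inside the house frame, centred. The clearance to the nearest interior wall is 2197 mm.

Clearances: x = 2627, y = 2197; minimum 2197 mm.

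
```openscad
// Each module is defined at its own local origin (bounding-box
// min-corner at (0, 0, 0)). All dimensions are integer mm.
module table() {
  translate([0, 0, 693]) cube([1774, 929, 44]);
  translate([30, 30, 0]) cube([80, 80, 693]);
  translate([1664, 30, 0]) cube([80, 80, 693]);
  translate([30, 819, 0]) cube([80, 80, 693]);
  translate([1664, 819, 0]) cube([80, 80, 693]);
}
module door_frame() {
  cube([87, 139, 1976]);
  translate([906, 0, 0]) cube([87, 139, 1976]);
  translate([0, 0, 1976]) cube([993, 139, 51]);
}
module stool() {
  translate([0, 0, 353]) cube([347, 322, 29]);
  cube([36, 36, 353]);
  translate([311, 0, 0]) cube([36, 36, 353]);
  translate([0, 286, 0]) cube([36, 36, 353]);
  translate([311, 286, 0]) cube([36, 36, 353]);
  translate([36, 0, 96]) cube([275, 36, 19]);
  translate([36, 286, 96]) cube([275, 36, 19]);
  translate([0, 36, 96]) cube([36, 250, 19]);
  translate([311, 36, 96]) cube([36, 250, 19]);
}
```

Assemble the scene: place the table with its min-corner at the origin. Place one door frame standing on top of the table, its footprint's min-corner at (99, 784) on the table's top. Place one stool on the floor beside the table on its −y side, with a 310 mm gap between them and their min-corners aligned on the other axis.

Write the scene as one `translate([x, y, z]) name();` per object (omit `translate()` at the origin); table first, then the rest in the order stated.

table();
translate([99, 784, 737]) door_frame();
translate([0, -632, 0]) stool();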